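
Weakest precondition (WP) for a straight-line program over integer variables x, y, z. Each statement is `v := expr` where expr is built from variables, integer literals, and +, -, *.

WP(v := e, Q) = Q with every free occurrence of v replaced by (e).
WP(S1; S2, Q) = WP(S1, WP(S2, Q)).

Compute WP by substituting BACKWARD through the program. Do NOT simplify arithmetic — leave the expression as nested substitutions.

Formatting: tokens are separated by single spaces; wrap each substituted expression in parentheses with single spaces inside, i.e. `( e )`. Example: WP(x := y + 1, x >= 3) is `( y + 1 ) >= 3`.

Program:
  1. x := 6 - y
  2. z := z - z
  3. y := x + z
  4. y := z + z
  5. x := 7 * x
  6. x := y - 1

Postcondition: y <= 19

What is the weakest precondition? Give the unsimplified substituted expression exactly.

Answer: ( ( z - z ) + ( z - z ) ) <= 19

Derivation:
post: y <= 19
stmt 6: x := y - 1  -- replace 0 occurrence(s) of x with (y - 1)
  => y <= 19
stmt 5: x := 7 * x  -- replace 0 occurrence(s) of x with (7 * x)
  => y <= 19
stmt 4: y := z + z  -- replace 1 occurrence(s) of y with (z + z)
  => ( z + z ) <= 19
stmt 3: y := x + z  -- replace 0 occurrence(s) of y with (x + z)
  => ( z + z ) <= 19
stmt 2: z := z - z  -- replace 2 occurrence(s) of z with (z - z)
  => ( ( z - z ) + ( z - z ) ) <= 19
stmt 1: x := 6 - y  -- replace 0 occurrence(s) of x with (6 - y)
  => ( ( z - z ) + ( z - z ) ) <= 19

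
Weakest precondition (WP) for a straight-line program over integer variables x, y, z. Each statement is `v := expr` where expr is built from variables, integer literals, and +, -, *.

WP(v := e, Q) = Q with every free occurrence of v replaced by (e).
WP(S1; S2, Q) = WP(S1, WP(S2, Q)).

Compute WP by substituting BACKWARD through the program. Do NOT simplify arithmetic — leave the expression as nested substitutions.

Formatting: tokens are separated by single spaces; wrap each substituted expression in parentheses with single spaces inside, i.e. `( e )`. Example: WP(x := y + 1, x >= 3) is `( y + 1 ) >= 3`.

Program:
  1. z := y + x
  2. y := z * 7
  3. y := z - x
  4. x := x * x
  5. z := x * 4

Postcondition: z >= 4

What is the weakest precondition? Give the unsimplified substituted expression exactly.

Answer: ( ( x * x ) * 4 ) >= 4

Derivation:
post: z >= 4
stmt 5: z := x * 4  -- replace 1 occurrence(s) of z with (x * 4)
  => ( x * 4 ) >= 4
stmt 4: x := x * x  -- replace 1 occurrence(s) of x with (x * x)
  => ( ( x * x ) * 4 ) >= 4
stmt 3: y := z - x  -- replace 0 occurrence(s) of y with (z - x)
  => ( ( x * x ) * 4 ) >= 4
stmt 2: y := z * 7  -- replace 0 occurrence(s) of y with (z * 7)
  => ( ( x * x ) * 4 ) >= 4
stmt 1: z := y + x  -- replace 0 occurrence(s) of z with (y + x)
  => ( ( x * x ) * 4 ) >= 4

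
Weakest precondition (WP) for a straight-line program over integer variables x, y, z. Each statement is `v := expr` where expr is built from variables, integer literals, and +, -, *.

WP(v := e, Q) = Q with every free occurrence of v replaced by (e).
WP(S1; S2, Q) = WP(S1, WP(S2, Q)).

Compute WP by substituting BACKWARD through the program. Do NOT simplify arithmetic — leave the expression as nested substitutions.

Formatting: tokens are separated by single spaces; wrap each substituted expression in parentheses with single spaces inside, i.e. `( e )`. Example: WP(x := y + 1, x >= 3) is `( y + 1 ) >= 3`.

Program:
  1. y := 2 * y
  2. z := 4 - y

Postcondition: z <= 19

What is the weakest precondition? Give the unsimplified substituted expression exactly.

Answer: ( 4 - ( 2 * y ) ) <= 19

Derivation:
post: z <= 19
stmt 2: z := 4 - y  -- replace 1 occurrence(s) of z with (4 - y)
  => ( 4 - y ) <= 19
stmt 1: y := 2 * y  -- replace 1 occurrence(s) of y with (2 * y)
  => ( 4 - ( 2 * y ) ) <= 19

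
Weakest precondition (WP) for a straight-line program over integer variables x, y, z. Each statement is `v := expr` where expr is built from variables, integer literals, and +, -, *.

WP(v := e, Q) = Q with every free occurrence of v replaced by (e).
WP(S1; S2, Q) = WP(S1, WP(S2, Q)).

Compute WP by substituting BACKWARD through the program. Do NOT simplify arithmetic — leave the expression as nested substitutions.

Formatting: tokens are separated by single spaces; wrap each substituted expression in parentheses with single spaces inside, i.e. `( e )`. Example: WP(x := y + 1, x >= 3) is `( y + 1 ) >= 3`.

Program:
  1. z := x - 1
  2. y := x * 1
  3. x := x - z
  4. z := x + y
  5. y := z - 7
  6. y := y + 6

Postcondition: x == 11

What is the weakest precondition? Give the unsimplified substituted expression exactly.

Answer: ( x - ( x - 1 ) ) == 11

Derivation:
post: x == 11
stmt 6: y := y + 6  -- replace 0 occurrence(s) of y with (y + 6)
  => x == 11
stmt 5: y := z - 7  -- replace 0 occurrence(s) of y with (z - 7)
  => x == 11
stmt 4: z := x + y  -- replace 0 occurrence(s) of z with (x + y)
  => x == 11
stmt 3: x := x - z  -- replace 1 occurrence(s) of x with (x - z)
  => ( x - z ) == 11
stmt 2: y := x * 1  -- replace 0 occurrence(s) of y with (x * 1)
  => ( x - z ) == 11
stmt 1: z := x - 1  -- replace 1 occurrence(s) of z with (x - 1)
  => ( x - ( x - 1 ) ) == 11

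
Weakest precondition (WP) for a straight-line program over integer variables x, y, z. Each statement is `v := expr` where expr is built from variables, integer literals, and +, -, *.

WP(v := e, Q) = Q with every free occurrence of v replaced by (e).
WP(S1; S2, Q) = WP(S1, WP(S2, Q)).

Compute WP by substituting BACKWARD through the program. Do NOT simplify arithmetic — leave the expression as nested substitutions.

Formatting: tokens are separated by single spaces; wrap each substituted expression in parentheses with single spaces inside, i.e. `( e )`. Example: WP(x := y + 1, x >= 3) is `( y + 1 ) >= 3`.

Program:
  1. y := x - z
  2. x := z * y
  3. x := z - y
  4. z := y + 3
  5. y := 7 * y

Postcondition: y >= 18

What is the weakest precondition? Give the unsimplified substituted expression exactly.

Answer: ( 7 * ( x - z ) ) >= 18

Derivation:
post: y >= 18
stmt 5: y := 7 * y  -- replace 1 occurrence(s) of y with (7 * y)
  => ( 7 * y ) >= 18
stmt 4: z := y + 3  -- replace 0 occurrence(s) of z with (y + 3)
  => ( 7 * y ) >= 18
stmt 3: x := z - y  -- replace 0 occurrence(s) of x with (z - y)
  => ( 7 * y ) >= 18
stmt 2: x := z * y  -- replace 0 occurrence(s) of x with (z * y)
  => ( 7 * y ) >= 18
stmt 1: y := x - z  -- replace 1 occurrence(s) of y with (x - z)
  => ( 7 * ( x - z ) ) >= 18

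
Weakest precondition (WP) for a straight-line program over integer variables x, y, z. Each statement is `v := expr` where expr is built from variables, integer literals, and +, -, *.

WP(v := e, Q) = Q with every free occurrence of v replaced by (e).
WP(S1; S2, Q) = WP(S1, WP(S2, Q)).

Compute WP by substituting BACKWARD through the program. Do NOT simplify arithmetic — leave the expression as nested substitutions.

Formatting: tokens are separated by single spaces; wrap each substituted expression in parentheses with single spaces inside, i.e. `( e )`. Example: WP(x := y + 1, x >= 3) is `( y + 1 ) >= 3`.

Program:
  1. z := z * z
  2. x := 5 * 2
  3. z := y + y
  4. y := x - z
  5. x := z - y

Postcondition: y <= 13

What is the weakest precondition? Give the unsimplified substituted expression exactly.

Answer: ( ( 5 * 2 ) - ( y + y ) ) <= 13

Derivation:
post: y <= 13
stmt 5: x := z - y  -- replace 0 occurrence(s) of x with (z - y)
  => y <= 13
stmt 4: y := x - z  -- replace 1 occurrence(s) of y with (x - z)
  => ( x - z ) <= 13
stmt 3: z := y + y  -- replace 1 occurrence(s) of z with (y + y)
  => ( x - ( y + y ) ) <= 13
stmt 2: x := 5 * 2  -- replace 1 occurrence(s) of x with (5 * 2)
  => ( ( 5 * 2 ) - ( y + y ) ) <= 13
stmt 1: z := z * z  -- replace 0 occurrence(s) of z with (z * z)
  => ( ( 5 * 2 ) - ( y + y ) ) <= 13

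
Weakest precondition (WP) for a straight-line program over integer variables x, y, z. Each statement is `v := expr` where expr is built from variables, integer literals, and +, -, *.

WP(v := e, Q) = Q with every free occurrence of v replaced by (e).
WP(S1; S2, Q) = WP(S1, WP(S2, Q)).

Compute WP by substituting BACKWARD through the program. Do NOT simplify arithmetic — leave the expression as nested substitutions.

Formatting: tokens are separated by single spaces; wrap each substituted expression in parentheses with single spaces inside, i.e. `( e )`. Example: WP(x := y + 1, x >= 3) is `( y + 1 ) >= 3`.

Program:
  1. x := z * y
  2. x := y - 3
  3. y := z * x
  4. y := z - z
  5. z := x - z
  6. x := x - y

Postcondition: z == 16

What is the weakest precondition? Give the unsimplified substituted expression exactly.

post: z == 16
stmt 6: x := x - y  -- replace 0 occurrence(s) of x with (x - y)
  => z == 16
stmt 5: z := x - z  -- replace 1 occurrence(s) of z with (x - z)
  => ( x - z ) == 16
stmt 4: y := z - z  -- replace 0 occurrence(s) of y with (z - z)
  => ( x - z ) == 16
stmt 3: y := z * x  -- replace 0 occurrence(s) of y with (z * x)
  => ( x - z ) == 16
stmt 2: x := y - 3  -- replace 1 occurrence(s) of x with (y - 3)
  => ( ( y - 3 ) - z ) == 16
stmt 1: x := z * y  -- replace 0 occurrence(s) of x with (z * y)
  => ( ( y - 3 ) - z ) == 16

Answer: ( ( y - 3 ) - z ) == 16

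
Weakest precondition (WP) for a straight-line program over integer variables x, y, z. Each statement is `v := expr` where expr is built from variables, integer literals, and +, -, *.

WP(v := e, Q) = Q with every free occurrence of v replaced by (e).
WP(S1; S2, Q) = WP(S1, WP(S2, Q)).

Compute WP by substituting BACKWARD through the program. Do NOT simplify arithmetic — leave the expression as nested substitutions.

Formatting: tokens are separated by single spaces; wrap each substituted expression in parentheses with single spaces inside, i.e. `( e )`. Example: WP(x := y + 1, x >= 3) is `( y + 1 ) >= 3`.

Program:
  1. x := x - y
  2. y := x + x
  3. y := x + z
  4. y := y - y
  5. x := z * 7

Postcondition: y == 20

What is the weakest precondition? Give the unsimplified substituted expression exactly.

Answer: ( ( ( x - y ) + z ) - ( ( x - y ) + z ) ) == 20

Derivation:
post: y == 20
stmt 5: x := z * 7  -- replace 0 occurrence(s) of x with (z * 7)
  => y == 20
stmt 4: y := y - y  -- replace 1 occurrence(s) of y with (y - y)
  => ( y - y ) == 20
stmt 3: y := x + z  -- replace 2 occurrence(s) of y with (x + z)
  => ( ( x + z ) - ( x + z ) ) == 20
stmt 2: y := x + x  -- replace 0 occurrence(s) of y with (x + x)
  => ( ( x + z ) - ( x + z ) ) == 20
stmt 1: x := x - y  -- replace 2 occurrence(s) of x with (x - y)
  => ( ( ( x - y ) + z ) - ( ( x - y ) + z ) ) == 20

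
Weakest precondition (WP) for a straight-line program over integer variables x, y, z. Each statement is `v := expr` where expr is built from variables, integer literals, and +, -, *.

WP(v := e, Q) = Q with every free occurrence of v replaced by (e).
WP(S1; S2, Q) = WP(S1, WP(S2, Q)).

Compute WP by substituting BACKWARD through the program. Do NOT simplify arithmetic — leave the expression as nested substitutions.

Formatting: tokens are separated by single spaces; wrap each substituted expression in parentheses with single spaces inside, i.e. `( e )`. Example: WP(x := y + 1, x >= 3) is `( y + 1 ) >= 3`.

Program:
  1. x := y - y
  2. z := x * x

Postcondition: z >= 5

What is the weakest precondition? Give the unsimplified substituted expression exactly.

Answer: ( ( y - y ) * ( y - y ) ) >= 5

Derivation:
post: z >= 5
stmt 2: z := x * x  -- replace 1 occurrence(s) of z with (x * x)
  => ( x * x ) >= 5
stmt 1: x := y - y  -- replace 2 occurrence(s) of x with (y - y)
  => ( ( y - y ) * ( y - y ) ) >= 5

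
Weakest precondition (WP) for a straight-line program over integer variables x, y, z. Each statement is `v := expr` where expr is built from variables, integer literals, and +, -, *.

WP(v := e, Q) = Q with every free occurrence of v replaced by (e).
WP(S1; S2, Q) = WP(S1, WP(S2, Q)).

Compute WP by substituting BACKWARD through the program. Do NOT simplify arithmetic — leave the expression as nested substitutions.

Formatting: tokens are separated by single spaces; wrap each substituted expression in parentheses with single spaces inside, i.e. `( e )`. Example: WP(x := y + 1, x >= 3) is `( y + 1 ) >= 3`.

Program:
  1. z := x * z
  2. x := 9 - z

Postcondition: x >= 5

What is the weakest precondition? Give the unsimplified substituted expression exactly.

post: x >= 5
stmt 2: x := 9 - z  -- replace 1 occurrence(s) of x with (9 - z)
  => ( 9 - z ) >= 5
stmt 1: z := x * z  -- replace 1 occurrence(s) of z with (x * z)
  => ( 9 - ( x * z ) ) >= 5

Answer: ( 9 - ( x * z ) ) >= 5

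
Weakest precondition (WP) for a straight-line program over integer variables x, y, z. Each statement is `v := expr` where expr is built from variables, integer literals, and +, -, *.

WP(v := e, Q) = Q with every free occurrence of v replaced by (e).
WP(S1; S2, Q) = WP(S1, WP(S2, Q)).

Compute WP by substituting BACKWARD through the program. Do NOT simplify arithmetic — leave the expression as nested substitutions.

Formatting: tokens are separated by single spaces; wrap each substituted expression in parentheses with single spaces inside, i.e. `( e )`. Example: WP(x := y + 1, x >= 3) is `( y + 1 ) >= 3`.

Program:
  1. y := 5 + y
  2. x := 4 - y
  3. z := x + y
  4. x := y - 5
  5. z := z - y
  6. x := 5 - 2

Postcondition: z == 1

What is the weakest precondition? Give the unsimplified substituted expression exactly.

Answer: ( ( ( 4 - ( 5 + y ) ) + ( 5 + y ) ) - ( 5 + y ) ) == 1

Derivation:
post: z == 1
stmt 6: x := 5 - 2  -- replace 0 occurrence(s) of x with (5 - 2)
  => z == 1
stmt 5: z := z - y  -- replace 1 occurrence(s) of z with (z - y)
  => ( z - y ) == 1
stmt 4: x := y - 5  -- replace 0 occurrence(s) of x with (y - 5)
  => ( z - y ) == 1
stmt 3: z := x + y  -- replace 1 occurrence(s) of z with (x + y)
  => ( ( x + y ) - y ) == 1
stmt 2: x := 4 - y  -- replace 1 occurrence(s) of x with (4 - y)
  => ( ( ( 4 - y ) + y ) - y ) == 1
stmt 1: y := 5 + y  -- replace 3 occurrence(s) of y with (5 + y)
  => ( ( ( 4 - ( 5 + y ) ) + ( 5 + y ) ) - ( 5 + y ) ) == 1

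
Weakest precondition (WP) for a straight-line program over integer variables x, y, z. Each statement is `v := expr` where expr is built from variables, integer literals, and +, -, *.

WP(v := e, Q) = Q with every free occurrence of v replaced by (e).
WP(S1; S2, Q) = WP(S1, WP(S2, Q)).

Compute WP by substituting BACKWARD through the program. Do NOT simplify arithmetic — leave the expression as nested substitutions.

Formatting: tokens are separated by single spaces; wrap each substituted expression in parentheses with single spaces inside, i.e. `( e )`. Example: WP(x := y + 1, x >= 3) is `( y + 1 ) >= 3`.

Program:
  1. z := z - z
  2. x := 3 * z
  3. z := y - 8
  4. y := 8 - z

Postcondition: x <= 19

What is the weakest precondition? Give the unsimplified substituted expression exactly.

Answer: ( 3 * ( z - z ) ) <= 19

Derivation:
post: x <= 19
stmt 4: y := 8 - z  -- replace 0 occurrence(s) of y with (8 - z)
  => x <= 19
stmt 3: z := y - 8  -- replace 0 occurrence(s) of z with (y - 8)
  => x <= 19
stmt 2: x := 3 * z  -- replace 1 occurrence(s) of x with (3 * z)
  => ( 3 * z ) <= 19
stmt 1: z := z - z  -- replace 1 occurrence(s) of z with (z - z)
  => ( 3 * ( z - z ) ) <= 19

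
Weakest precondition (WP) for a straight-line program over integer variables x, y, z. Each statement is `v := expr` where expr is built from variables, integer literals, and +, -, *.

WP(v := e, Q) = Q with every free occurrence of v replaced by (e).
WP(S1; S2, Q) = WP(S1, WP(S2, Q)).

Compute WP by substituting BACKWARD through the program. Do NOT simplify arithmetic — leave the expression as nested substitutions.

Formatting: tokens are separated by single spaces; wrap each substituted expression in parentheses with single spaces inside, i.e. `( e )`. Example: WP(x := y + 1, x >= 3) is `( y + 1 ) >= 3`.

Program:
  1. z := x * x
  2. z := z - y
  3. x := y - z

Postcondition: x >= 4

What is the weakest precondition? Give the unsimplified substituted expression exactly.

Answer: ( y - ( ( x * x ) - y ) ) >= 4

Derivation:
post: x >= 4
stmt 3: x := y - z  -- replace 1 occurrence(s) of x with (y - z)
  => ( y - z ) >= 4
stmt 2: z := z - y  -- replace 1 occurrence(s) of z with (z - y)
  => ( y - ( z - y ) ) >= 4
stmt 1: z := x * x  -- replace 1 occurrence(s) of z with (x * x)
  => ( y - ( ( x * x ) - y ) ) >= 4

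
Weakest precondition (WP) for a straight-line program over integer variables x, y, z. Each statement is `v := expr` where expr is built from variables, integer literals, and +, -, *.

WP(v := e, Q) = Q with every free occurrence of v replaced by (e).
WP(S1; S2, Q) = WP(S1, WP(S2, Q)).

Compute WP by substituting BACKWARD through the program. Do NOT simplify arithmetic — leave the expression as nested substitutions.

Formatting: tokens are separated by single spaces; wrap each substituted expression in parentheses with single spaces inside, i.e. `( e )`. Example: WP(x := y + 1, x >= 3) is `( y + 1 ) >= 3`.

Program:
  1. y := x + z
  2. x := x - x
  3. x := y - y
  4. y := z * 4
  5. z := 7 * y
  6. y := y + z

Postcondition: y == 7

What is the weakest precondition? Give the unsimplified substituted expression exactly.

Answer: ( ( z * 4 ) + ( 7 * ( z * 4 ) ) ) == 7

Derivation:
post: y == 7
stmt 6: y := y + z  -- replace 1 occurrence(s) of y with (y + z)
  => ( y + z ) == 7
stmt 5: z := 7 * y  -- replace 1 occurrence(s) of z with (7 * y)
  => ( y + ( 7 * y ) ) == 7
stmt 4: y := z * 4  -- replace 2 occurrence(s) of y with (z * 4)
  => ( ( z * 4 ) + ( 7 * ( z * 4 ) ) ) == 7
stmt 3: x := y - y  -- replace 0 occurrence(s) of x with (y - y)
  => ( ( z * 4 ) + ( 7 * ( z * 4 ) ) ) == 7
stmt 2: x := x - x  -- replace 0 occurrence(s) of x with (x - x)
  => ( ( z * 4 ) + ( 7 * ( z * 4 ) ) ) == 7
stmt 1: y := x + z  -- replace 0 occurrence(s) of y with (x + z)
  => ( ( z * 4 ) + ( 7 * ( z * 4 ) ) ) == 7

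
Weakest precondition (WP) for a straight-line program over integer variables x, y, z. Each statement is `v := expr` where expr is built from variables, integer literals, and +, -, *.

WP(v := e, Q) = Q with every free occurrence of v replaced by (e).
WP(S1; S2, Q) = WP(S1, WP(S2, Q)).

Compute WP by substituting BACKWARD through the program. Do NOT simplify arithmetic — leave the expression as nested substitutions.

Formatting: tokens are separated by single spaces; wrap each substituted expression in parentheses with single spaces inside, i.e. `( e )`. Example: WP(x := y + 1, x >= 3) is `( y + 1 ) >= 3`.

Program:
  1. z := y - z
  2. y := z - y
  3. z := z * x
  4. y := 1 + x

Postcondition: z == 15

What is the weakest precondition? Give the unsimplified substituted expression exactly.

Answer: ( ( y - z ) * x ) == 15

Derivation:
post: z == 15
stmt 4: y := 1 + x  -- replace 0 occurrence(s) of y with (1 + x)
  => z == 15
stmt 3: z := z * x  -- replace 1 occurrence(s) of z with (z * x)
  => ( z * x ) == 15
stmt 2: y := z - y  -- replace 0 occurrence(s) of y with (z - y)
  => ( z * x ) == 15
stmt 1: z := y - z  -- replace 1 occurrence(s) of z with (y - z)
  => ( ( y - z ) * x ) == 15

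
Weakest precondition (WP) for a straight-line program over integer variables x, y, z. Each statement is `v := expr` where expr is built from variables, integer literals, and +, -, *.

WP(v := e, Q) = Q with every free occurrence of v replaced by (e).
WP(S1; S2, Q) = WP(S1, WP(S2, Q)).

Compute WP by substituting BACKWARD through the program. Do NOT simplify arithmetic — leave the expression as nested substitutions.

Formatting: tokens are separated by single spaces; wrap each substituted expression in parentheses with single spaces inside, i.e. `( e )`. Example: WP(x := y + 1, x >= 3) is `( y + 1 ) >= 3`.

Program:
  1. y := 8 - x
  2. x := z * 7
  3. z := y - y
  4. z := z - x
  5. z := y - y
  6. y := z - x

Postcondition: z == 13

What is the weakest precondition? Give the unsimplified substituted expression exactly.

post: z == 13
stmt 6: y := z - x  -- replace 0 occurrence(s) of y with (z - x)
  => z == 13
stmt 5: z := y - y  -- replace 1 occurrence(s) of z with (y - y)
  => ( y - y ) == 13
stmt 4: z := z - x  -- replace 0 occurrence(s) of z with (z - x)
  => ( y - y ) == 13
stmt 3: z := y - y  -- replace 0 occurrence(s) of z with (y - y)
  => ( y - y ) == 13
stmt 2: x := z * 7  -- replace 0 occurrence(s) of x with (z * 7)
  => ( y - y ) == 13
stmt 1: y := 8 - x  -- replace 2 occurrence(s) of y with (8 - x)
  => ( ( 8 - x ) - ( 8 - x ) ) == 13

Answer: ( ( 8 - x ) - ( 8 - x ) ) == 13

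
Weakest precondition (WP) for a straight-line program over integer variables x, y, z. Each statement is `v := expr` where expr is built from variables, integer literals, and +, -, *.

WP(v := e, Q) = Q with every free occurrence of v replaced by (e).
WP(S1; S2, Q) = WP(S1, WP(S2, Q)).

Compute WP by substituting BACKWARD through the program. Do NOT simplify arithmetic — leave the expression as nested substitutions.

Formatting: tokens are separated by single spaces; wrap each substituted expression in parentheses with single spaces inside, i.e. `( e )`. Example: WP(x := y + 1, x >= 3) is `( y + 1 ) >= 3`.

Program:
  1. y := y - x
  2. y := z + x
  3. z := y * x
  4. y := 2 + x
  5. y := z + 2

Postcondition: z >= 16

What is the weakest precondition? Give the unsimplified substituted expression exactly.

Answer: ( ( z + x ) * x ) >= 16

Derivation:
post: z >= 16
stmt 5: y := z + 2  -- replace 0 occurrence(s) of y with (z + 2)
  => z >= 16
stmt 4: y := 2 + x  -- replace 0 occurrence(s) of y with (2 + x)
  => z >= 16
stmt 3: z := y * x  -- replace 1 occurrence(s) of z with (y * x)
  => ( y * x ) >= 16
stmt 2: y := z + x  -- replace 1 occurrence(s) of y with (z + x)
  => ( ( z + x ) * x ) >= 16
stmt 1: y := y - x  -- replace 0 occurrence(s) of y with (y - x)
  => ( ( z + x ) * x ) >= 16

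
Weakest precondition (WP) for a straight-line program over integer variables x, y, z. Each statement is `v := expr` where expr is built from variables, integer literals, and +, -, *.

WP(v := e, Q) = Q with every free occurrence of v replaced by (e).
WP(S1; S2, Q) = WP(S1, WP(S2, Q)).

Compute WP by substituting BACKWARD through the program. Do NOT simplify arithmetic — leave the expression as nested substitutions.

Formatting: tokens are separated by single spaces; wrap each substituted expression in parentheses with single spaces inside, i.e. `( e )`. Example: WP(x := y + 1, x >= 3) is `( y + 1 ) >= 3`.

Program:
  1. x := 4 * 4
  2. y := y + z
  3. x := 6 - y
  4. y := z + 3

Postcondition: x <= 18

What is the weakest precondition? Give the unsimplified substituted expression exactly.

Answer: ( 6 - ( y + z ) ) <= 18

Derivation:
post: x <= 18
stmt 4: y := z + 3  -- replace 0 occurrence(s) of y with (z + 3)
  => x <= 18
stmt 3: x := 6 - y  -- replace 1 occurrence(s) of x with (6 - y)
  => ( 6 - y ) <= 18
stmt 2: y := y + z  -- replace 1 occurrence(s) of y with (y + z)
  => ( 6 - ( y + z ) ) <= 18
stmt 1: x := 4 * 4  -- replace 0 occurrence(s) of x with (4 * 4)
  => ( 6 - ( y + z ) ) <= 18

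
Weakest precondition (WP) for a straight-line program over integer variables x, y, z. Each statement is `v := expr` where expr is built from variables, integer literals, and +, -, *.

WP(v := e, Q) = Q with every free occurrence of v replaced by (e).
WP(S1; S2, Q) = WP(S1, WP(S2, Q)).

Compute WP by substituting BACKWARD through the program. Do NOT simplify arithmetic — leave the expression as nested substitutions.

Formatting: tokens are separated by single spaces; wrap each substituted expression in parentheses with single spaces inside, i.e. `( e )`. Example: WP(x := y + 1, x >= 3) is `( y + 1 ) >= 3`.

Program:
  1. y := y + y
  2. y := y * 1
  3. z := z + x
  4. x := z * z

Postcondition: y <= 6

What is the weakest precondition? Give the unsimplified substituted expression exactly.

post: y <= 6
stmt 4: x := z * z  -- replace 0 occurrence(s) of x with (z * z)
  => y <= 6
stmt 3: z := z + x  -- replace 0 occurrence(s) of z with (z + x)
  => y <= 6
stmt 2: y := y * 1  -- replace 1 occurrence(s) of y with (y * 1)
  => ( y * 1 ) <= 6
stmt 1: y := y + y  -- replace 1 occurrence(s) of y with (y + y)
  => ( ( y + y ) * 1 ) <= 6

Answer: ( ( y + y ) * 1 ) <= 6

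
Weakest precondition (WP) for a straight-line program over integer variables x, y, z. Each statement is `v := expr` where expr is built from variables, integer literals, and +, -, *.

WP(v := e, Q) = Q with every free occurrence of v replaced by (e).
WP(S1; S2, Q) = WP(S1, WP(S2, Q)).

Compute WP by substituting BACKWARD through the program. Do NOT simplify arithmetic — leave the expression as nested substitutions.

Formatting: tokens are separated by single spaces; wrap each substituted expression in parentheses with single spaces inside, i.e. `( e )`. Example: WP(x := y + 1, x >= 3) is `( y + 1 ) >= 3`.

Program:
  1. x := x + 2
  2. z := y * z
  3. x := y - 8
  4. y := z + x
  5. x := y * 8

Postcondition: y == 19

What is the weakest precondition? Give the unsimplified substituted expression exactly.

post: y == 19
stmt 5: x := y * 8  -- replace 0 occurrence(s) of x with (y * 8)
  => y == 19
stmt 4: y := z + x  -- replace 1 occurrence(s) of y with (z + x)
  => ( z + x ) == 19
stmt 3: x := y - 8  -- replace 1 occurrence(s) of x with (y - 8)
  => ( z + ( y - 8 ) ) == 19
stmt 2: z := y * z  -- replace 1 occurrence(s) of z with (y * z)
  => ( ( y * z ) + ( y - 8 ) ) == 19
stmt 1: x := x + 2  -- replace 0 occurrence(s) of x with (x + 2)
  => ( ( y * z ) + ( y - 8 ) ) == 19

Answer: ( ( y * z ) + ( y - 8 ) ) == 19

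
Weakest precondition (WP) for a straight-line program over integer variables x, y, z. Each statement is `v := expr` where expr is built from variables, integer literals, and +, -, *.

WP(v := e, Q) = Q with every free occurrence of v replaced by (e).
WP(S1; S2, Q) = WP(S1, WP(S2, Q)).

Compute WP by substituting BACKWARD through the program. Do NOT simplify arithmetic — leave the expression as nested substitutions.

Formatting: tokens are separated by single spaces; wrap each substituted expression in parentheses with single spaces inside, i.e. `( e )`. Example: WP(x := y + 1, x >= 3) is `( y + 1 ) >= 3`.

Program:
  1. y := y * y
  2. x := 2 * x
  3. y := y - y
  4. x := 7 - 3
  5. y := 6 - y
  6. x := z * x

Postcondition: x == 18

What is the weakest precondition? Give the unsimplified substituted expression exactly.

post: x == 18
stmt 6: x := z * x  -- replace 1 occurrence(s) of x with (z * x)
  => ( z * x ) == 18
stmt 5: y := 6 - y  -- replace 0 occurrence(s) of y with (6 - y)
  => ( z * x ) == 18
stmt 4: x := 7 - 3  -- replace 1 occurrence(s) of x with (7 - 3)
  => ( z * ( 7 - 3 ) ) == 18
stmt 3: y := y - y  -- replace 0 occurrence(s) of y with (y - y)
  => ( z * ( 7 - 3 ) ) == 18
stmt 2: x := 2 * x  -- replace 0 occurrence(s) of x with (2 * x)
  => ( z * ( 7 - 3 ) ) == 18
stmt 1: y := y * y  -- replace 0 occurrence(s) of y with (y * y)
  => ( z * ( 7 - 3 ) ) == 18

Answer: ( z * ( 7 - 3 ) ) == 18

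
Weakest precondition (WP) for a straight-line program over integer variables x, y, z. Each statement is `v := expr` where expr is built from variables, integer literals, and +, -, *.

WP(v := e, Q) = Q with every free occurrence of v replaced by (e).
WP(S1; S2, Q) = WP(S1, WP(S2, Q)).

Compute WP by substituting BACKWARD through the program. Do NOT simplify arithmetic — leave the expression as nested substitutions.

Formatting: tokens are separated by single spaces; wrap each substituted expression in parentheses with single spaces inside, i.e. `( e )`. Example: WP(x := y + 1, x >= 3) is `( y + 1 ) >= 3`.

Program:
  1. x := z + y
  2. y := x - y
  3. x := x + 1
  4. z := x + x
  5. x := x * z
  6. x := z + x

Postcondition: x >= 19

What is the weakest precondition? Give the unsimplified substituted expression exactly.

post: x >= 19
stmt 6: x := z + x  -- replace 1 occurrence(s) of x with (z + x)
  => ( z + x ) >= 19
stmt 5: x := x * z  -- replace 1 occurrence(s) of x with (x * z)
  => ( z + ( x * z ) ) >= 19
stmt 4: z := x + x  -- replace 2 occurrence(s) of z with (x + x)
  => ( ( x + x ) + ( x * ( x + x ) ) ) >= 19
stmt 3: x := x + 1  -- replace 5 occurrence(s) of x with (x + 1)
  => ( ( ( x + 1 ) + ( x + 1 ) ) + ( ( x + 1 ) * ( ( x + 1 ) + ( x + 1 ) ) ) ) >= 19
stmt 2: y := x - y  -- replace 0 occurrence(s) of y with (x - y)
  => ( ( ( x + 1 ) + ( x + 1 ) ) + ( ( x + 1 ) * ( ( x + 1 ) + ( x + 1 ) ) ) ) >= 19
stmt 1: x := z + y  -- replace 5 occurrence(s) of x with (z + y)
  => ( ( ( ( z + y ) + 1 ) + ( ( z + y ) + 1 ) ) + ( ( ( z + y ) + 1 ) * ( ( ( z + y ) + 1 ) + ( ( z + y ) + 1 ) ) ) ) >= 19

Answer: ( ( ( ( z + y ) + 1 ) + ( ( z + y ) + 1 ) ) + ( ( ( z + y ) + 1 ) * ( ( ( z + y ) + 1 ) + ( ( z + y ) + 1 ) ) ) ) >= 19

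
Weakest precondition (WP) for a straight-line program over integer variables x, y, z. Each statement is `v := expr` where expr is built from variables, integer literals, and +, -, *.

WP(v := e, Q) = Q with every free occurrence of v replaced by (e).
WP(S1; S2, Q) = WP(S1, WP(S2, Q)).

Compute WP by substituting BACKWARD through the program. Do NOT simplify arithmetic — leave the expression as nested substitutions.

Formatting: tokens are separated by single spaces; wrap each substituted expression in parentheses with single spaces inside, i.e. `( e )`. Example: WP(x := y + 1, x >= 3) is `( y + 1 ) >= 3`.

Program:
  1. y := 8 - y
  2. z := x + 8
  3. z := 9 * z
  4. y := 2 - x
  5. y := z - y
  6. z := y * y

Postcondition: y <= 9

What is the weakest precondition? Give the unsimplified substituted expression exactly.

Answer: ( ( 9 * ( x + 8 ) ) - ( 2 - x ) ) <= 9

Derivation:
post: y <= 9
stmt 6: z := y * y  -- replace 0 occurrence(s) of z with (y * y)
  => y <= 9
stmt 5: y := z - y  -- replace 1 occurrence(s) of y with (z - y)
  => ( z - y ) <= 9
stmt 4: y := 2 - x  -- replace 1 occurrence(s) of y with (2 - x)
  => ( z - ( 2 - x ) ) <= 9
stmt 3: z := 9 * z  -- replace 1 occurrence(s) of z with (9 * z)
  => ( ( 9 * z ) - ( 2 - x ) ) <= 9
stmt 2: z := x + 8  -- replace 1 occurrence(s) of z with (x + 8)
  => ( ( 9 * ( x + 8 ) ) - ( 2 - x ) ) <= 9
stmt 1: y := 8 - y  -- replace 0 occurrence(s) of y with (8 - y)
  => ( ( 9 * ( x + 8 ) ) - ( 2 - x ) ) <= 9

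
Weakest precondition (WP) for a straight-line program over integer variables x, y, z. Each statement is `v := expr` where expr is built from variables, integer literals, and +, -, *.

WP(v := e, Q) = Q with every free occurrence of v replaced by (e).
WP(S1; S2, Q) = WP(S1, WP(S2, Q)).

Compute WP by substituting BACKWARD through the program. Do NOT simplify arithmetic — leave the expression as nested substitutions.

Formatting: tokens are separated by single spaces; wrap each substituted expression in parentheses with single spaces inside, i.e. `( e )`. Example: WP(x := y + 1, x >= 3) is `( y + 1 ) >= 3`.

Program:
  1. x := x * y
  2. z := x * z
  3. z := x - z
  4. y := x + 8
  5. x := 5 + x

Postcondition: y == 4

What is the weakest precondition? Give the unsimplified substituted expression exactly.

post: y == 4
stmt 5: x := 5 + x  -- replace 0 occurrence(s) of x with (5 + x)
  => y == 4
stmt 4: y := x + 8  -- replace 1 occurrence(s) of y with (x + 8)
  => ( x + 8 ) == 4
stmt 3: z := x - z  -- replace 0 occurrence(s) of z with (x - z)
  => ( x + 8 ) == 4
stmt 2: z := x * z  -- replace 0 occurrence(s) of z with (x * z)
  => ( x + 8 ) == 4
stmt 1: x := x * y  -- replace 1 occurrence(s) of x with (x * y)
  => ( ( x * y ) + 8 ) == 4

Answer: ( ( x * y ) + 8 ) == 4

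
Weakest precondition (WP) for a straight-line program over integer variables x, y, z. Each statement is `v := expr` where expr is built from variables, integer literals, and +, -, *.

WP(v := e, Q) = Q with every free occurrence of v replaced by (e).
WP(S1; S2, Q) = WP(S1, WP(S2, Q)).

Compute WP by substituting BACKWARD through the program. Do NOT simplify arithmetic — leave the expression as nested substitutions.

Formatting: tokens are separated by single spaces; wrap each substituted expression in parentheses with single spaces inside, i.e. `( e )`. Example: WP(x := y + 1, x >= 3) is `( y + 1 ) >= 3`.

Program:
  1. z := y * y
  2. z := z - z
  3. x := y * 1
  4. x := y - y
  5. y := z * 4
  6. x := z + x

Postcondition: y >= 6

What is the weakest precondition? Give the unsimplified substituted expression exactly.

Answer: ( ( ( y * y ) - ( y * y ) ) * 4 ) >= 6

Derivation:
post: y >= 6
stmt 6: x := z + x  -- replace 0 occurrence(s) of x with (z + x)
  => y >= 6
stmt 5: y := z * 4  -- replace 1 occurrence(s) of y with (z * 4)
  => ( z * 4 ) >= 6
stmt 4: x := y - y  -- replace 0 occurrence(s) of x with (y - y)
  => ( z * 4 ) >= 6
stmt 3: x := y * 1  -- replace 0 occurrence(s) of x with (y * 1)
  => ( z * 4 ) >= 6
stmt 2: z := z - z  -- replace 1 occurrence(s) of z with (z - z)
  => ( ( z - z ) * 4 ) >= 6
stmt 1: z := y * y  -- replace 2 occurrence(s) of z with (y * y)
  => ( ( ( y * y ) - ( y * y ) ) * 4 ) >= 6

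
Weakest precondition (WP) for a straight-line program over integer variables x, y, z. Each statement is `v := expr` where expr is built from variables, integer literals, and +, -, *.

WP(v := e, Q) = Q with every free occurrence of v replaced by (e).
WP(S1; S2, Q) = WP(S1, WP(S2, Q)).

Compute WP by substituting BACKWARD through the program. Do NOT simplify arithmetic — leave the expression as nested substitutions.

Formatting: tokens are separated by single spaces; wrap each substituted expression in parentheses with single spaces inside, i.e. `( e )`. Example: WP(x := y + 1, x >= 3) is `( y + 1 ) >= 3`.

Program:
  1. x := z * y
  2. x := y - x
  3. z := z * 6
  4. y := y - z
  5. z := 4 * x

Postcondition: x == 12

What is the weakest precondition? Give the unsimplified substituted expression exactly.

post: x == 12
stmt 5: z := 4 * x  -- replace 0 occurrence(s) of z with (4 * x)
  => x == 12
stmt 4: y := y - z  -- replace 0 occurrence(s) of y with (y - z)
  => x == 12
stmt 3: z := z * 6  -- replace 0 occurrence(s) of z with (z * 6)
  => x == 12
stmt 2: x := y - x  -- replace 1 occurrence(s) of x with (y - x)
  => ( y - x ) == 12
stmt 1: x := z * y  -- replace 1 occurrence(s) of x with (z * y)
  => ( y - ( z * y ) ) == 12

Answer: ( y - ( z * y ) ) == 12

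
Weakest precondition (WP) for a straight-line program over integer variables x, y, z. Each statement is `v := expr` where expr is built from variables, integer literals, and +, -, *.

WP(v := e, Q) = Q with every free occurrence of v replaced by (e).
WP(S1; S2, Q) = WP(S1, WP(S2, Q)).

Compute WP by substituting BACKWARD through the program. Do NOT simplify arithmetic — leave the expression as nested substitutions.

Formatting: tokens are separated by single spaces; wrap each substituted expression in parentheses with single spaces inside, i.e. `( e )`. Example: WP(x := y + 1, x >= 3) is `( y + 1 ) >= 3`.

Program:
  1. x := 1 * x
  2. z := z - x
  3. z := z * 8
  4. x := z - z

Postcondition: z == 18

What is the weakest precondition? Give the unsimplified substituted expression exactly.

post: z == 18
stmt 4: x := z - z  -- replace 0 occurrence(s) of x with (z - z)
  => z == 18
stmt 3: z := z * 8  -- replace 1 occurrence(s) of z with (z * 8)
  => ( z * 8 ) == 18
stmt 2: z := z - x  -- replace 1 occurrence(s) of z with (z - x)
  => ( ( z - x ) * 8 ) == 18
stmt 1: x := 1 * x  -- replace 1 occurrence(s) of x with (1 * x)
  => ( ( z - ( 1 * x ) ) * 8 ) == 18

Answer: ( ( z - ( 1 * x ) ) * 8 ) == 18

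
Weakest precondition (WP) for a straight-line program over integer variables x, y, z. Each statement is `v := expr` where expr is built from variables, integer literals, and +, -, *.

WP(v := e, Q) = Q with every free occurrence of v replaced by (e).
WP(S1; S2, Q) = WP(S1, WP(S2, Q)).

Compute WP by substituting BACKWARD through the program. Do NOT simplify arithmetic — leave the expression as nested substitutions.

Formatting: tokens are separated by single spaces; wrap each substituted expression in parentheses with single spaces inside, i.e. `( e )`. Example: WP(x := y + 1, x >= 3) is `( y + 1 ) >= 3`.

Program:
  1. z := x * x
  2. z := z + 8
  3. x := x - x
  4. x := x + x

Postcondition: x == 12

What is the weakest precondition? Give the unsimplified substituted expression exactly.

Answer: ( ( x - x ) + ( x - x ) ) == 12

Derivation:
post: x == 12
stmt 4: x := x + x  -- replace 1 occurrence(s) of x with (x + x)
  => ( x + x ) == 12
stmt 3: x := x - x  -- replace 2 occurrence(s) of x with (x - x)
  => ( ( x - x ) + ( x - x ) ) == 12
stmt 2: z := z + 8  -- replace 0 occurrence(s) of z with (z + 8)
  => ( ( x - x ) + ( x - x ) ) == 12
stmt 1: z := x * x  -- replace 0 occurrence(s) of z with (x * x)
  => ( ( x - x ) + ( x - x ) ) == 12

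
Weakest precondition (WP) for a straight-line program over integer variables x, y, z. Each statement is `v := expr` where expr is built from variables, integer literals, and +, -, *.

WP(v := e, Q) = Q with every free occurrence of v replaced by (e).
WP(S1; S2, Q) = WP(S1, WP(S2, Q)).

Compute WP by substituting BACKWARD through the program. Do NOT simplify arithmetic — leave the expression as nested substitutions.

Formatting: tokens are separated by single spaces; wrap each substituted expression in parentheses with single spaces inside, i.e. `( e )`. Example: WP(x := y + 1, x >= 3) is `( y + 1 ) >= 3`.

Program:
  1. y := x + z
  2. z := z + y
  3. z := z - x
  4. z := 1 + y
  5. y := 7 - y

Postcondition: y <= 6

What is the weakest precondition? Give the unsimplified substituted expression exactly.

post: y <= 6
stmt 5: y := 7 - y  -- replace 1 occurrence(s) of y with (7 - y)
  => ( 7 - y ) <= 6
stmt 4: z := 1 + y  -- replace 0 occurrence(s) of z with (1 + y)
  => ( 7 - y ) <= 6
stmt 3: z := z - x  -- replace 0 occurrence(s) of z with (z - x)
  => ( 7 - y ) <= 6
stmt 2: z := z + y  -- replace 0 occurrence(s) of z with (z + y)
  => ( 7 - y ) <= 6
stmt 1: y := x + z  -- replace 1 occurrence(s) of y with (x + z)
  => ( 7 - ( x + z ) ) <= 6

Answer: ( 7 - ( x + z ) ) <= 6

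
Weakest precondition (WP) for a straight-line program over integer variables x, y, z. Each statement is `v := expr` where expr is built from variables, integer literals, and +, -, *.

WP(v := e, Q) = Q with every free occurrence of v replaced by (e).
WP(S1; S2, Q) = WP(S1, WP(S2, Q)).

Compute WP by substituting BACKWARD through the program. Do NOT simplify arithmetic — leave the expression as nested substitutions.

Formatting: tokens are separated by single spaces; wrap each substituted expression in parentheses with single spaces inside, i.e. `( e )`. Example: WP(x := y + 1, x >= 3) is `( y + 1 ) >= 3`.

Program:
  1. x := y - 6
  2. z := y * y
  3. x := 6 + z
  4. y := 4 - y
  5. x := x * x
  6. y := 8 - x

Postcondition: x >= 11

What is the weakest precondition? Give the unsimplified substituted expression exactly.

post: x >= 11
stmt 6: y := 8 - x  -- replace 0 occurrence(s) of y with (8 - x)
  => x >= 11
stmt 5: x := x * x  -- replace 1 occurrence(s) of x with (x * x)
  => ( x * x ) >= 11
stmt 4: y := 4 - y  -- replace 0 occurrence(s) of y with (4 - y)
  => ( x * x ) >= 11
stmt 3: x := 6 + z  -- replace 2 occurrence(s) of x with (6 + z)
  => ( ( 6 + z ) * ( 6 + z ) ) >= 11
stmt 2: z := y * y  -- replace 2 occurrence(s) of z with (y * y)
  => ( ( 6 + ( y * y ) ) * ( 6 + ( y * y ) ) ) >= 11
stmt 1: x := y - 6  -- replace 0 occurrence(s) of x with (y - 6)
  => ( ( 6 + ( y * y ) ) * ( 6 + ( y * y ) ) ) >= 11

Answer: ( ( 6 + ( y * y ) ) * ( 6 + ( y * y ) ) ) >= 11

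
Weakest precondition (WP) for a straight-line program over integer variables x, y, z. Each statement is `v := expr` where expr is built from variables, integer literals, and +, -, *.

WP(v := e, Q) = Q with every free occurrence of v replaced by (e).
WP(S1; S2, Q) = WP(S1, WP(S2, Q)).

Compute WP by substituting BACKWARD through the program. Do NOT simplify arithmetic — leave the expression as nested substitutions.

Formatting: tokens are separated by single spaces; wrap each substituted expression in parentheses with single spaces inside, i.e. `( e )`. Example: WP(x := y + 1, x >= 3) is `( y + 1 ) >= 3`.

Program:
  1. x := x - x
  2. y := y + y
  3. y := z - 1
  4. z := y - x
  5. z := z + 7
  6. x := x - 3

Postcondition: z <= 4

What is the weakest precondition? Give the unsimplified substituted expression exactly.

Answer: ( ( ( z - 1 ) - ( x - x ) ) + 7 ) <= 4

Derivation:
post: z <= 4
stmt 6: x := x - 3  -- replace 0 occurrence(s) of x with (x - 3)
  => z <= 4
stmt 5: z := z + 7  -- replace 1 occurrence(s) of z with (z + 7)
  => ( z + 7 ) <= 4
stmt 4: z := y - x  -- replace 1 occurrence(s) of z with (y - x)
  => ( ( y - x ) + 7 ) <= 4
stmt 3: y := z - 1  -- replace 1 occurrence(s) of y with (z - 1)
  => ( ( ( z - 1 ) - x ) + 7 ) <= 4
stmt 2: y := y + y  -- replace 0 occurrence(s) of y with (y + y)
  => ( ( ( z - 1 ) - x ) + 7 ) <= 4
stmt 1: x := x - x  -- replace 1 occurrence(s) of x with (x - x)
  => ( ( ( z - 1 ) - ( x - x ) ) + 7 ) <= 4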